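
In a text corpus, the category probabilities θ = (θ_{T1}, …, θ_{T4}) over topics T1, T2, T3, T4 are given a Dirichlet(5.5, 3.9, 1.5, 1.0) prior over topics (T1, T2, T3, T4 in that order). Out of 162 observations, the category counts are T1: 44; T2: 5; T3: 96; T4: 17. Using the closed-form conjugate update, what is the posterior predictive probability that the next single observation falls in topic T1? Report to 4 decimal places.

The Dirichlet prior is conjugate to the Multinomial likelihood: each posterior αⱼ = prior αⱼ + observed count nⱼ.
Posterior concentration: (49.5, 8.9, 97.5, 18.0), total = 173.9.
P(next = T1 | data) = α_{T1}/Σα = 0.2846.

0.2846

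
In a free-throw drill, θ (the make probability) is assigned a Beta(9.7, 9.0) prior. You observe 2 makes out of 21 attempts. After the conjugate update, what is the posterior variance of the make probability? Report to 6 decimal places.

The Beta prior is conjugate to a Binomial/Bernoulli likelihood; the update adds successes to α and failures to β.
Posterior: Beta(α+k, β+n−k) = Beta(9.7+2, 9.0+19) = Beta(11.7, 28.0).
Var = αβ/((α+β)²(α+β+1)) = 11.7·28.0/(39.7²·40.7) = 0.005107.

0.005107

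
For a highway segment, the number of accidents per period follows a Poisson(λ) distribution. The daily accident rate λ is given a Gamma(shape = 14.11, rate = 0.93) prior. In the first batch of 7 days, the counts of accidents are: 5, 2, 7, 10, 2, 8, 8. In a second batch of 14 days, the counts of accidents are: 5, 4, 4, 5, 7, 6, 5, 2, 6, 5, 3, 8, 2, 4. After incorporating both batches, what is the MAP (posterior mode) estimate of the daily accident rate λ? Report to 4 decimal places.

With a Gamma(shape α, rate β) prior, the Poisson likelihood is conjugate: the posterior is Gamma(α + ΣXᵢ, β + n).
Batch 1: sum of counts S = 42 over n = 7 days.
After batch 1: Gamma(α+S, β+n) = Gamma(14.11+42, 0.93+7) = Gamma(56.11, 7.93).
Batch 2: sum of counts S = 66 over n = 14 days.
After batch 2: Gamma(α+S, β+n) = Gamma(56.11+66, 7.93+14) = Gamma(122.11, 21.93).
Mode of Gamma(α,β) for α≥1 is (α−1)/β = 121.11/21.93 = 5.5226.

5.5226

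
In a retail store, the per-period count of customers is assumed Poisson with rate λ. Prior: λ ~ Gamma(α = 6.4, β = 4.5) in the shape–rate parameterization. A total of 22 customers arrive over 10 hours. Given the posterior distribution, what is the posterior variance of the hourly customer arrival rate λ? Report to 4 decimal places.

0.1351

With a Gamma(shape α, rate β) prior, the Poisson likelihood is conjugate: the posterior is Gamma(α + ΣXᵢ, β + n).
Posterior: Gamma(α+S, β+n) = Gamma(6.4+22, 4.5+10) = Gamma(28.4, 14.5).
Var = α/β² = 28.4/14.5² = 0.1351.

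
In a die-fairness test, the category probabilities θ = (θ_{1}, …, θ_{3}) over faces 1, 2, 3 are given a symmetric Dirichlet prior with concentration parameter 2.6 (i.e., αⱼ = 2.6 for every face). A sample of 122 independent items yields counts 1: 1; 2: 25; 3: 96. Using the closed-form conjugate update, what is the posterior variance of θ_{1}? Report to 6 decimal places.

0.000206

The Dirichlet prior is conjugate to the Multinomial likelihood: each posterior αⱼ = prior αⱼ + observed count nⱼ.
Posterior concentration: (3.6, 27.6, 98.6), total = 129.8.
Var[θ_j] = α_j(Σα−α_j)/((Σα)²(Σα+1)) = 3.6·126.2/(129.8²·130.8) = 0.000206.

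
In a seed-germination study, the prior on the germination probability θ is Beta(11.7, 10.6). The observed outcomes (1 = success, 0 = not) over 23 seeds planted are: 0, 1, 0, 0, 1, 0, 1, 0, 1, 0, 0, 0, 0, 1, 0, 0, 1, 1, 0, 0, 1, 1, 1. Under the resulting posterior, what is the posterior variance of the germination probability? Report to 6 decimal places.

The Beta prior is conjugate to a Binomial/Bernoulli likelihood; the update adds successes to α and failures to β.
Posterior: Beta(α+k, β+n−k) = Beta(11.7+10, 10.6+13) = Beta(21.7, 23.6).
Var = αβ/((α+β)²(α+β+1)) = 21.7·23.6/(45.3²·46.3) = 0.005390.

0.005390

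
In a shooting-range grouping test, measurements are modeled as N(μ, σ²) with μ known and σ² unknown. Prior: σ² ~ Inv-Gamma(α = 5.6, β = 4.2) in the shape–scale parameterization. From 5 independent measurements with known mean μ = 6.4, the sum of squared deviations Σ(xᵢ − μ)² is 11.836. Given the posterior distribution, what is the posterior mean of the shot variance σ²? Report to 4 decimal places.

1.4251

With known mean μ and an Inverse-Gamma(α, β) prior on σ², the Normal likelihood is conjugate: posterior is Inv-Gamma(α + n/2, β + Σ(xᵢ−μ)²/2).
Posterior: Inv-Gamma(5.6 + 5/2, 4.2 + 11.836/2) = Inv-Gamma(8.10, 10.1180).
E[σ²|data] = β/(α−1) = 10.1180/7.10 = 1.4251.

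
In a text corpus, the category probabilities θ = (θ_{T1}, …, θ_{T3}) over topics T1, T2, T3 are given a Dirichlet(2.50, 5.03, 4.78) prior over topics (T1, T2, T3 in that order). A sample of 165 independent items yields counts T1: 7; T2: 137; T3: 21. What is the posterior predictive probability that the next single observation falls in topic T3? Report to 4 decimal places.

The Dirichlet prior is conjugate to the Multinomial likelihood: each posterior αⱼ = prior αⱼ + observed count nⱼ.
Posterior concentration: (9.50, 142.03, 25.78), total = 177.31.
P(next = T3 | data) = α_{T3}/Σα = 0.1454.

0.1454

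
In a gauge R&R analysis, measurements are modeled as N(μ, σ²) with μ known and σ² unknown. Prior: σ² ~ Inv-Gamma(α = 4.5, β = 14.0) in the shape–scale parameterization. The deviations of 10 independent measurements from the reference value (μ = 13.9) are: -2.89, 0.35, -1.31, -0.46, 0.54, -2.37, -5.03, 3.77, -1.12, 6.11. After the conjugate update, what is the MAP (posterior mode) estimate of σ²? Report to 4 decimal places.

With known mean μ and an Inverse-Gamma(α, β) prior on σ², the Normal likelihood is conjugate: posterior is Inv-Gamma(α + n/2, β + Σ(xᵢ−μ)²/2).
Σ(xᵢ−μ)² = (-2.89)² + (0.35)² + (-1.31)² + (-0.46)² + (0.54)² + (-2.37)² + (-5.03)² + (3.77)² + (-1.12)² + (6.11)² = 94.4111.
Posterior: Inv-Gamma(4.5 + 10/2, 14.0 + 94.4111/2) = Inv-Gamma(9.50, 61.20555).
Mode = β/(α+1) = 61.20555/10.50 = 5.8291.

5.8291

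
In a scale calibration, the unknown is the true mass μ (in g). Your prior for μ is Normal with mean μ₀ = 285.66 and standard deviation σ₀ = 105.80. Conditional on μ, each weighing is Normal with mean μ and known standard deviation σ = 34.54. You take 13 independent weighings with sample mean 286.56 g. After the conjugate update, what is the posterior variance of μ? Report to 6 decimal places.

For Normal data with known variance σ², a Normal(μ₀, σ₀²) prior on μ is conjugate. Posterior precision = 1/σ₀² + n/σ²; posterior mean is the precision-weighted average of μ₀ and x̄.
σ₀² = 105.80² = 11193.64, σ² = 34.54² = 1193.0116; σ² + n·σ₀² = 1193.0116 + 13·11193.64 = 146710.3316.
Posterior precision = 1/σ₀² + n/σ² = 1/11193.64 + 13/1193.0116 = (σ² + n·σ₀²)/(σ₀²σ²) = 146710.3316/(11193.64·1193.0116); posterior variance σₙ² = σ₀²σ²/(σ² + n·σ₀²) = 11193.64·1193.0116/146710.3316 = 91.023871.

91.023871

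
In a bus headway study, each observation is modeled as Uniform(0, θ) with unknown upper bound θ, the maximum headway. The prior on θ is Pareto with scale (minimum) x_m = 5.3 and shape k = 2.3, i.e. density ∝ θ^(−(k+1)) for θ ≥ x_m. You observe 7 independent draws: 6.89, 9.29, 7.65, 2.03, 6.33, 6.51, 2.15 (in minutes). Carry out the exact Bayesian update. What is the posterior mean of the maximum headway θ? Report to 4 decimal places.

10.4093

A Pareto(scale x_m, shape k) prior on the upper bound θ of Uniform(0, θ) is conjugate: posterior is Pareto(max(x_m, max xᵢ), k + n).
Sample maximum = 9.29; prior scale x_m = 5.3 → posterior scale = max = 9.29.
Posterior shape = 2.3 + 7 = 9.3.
E[θ|data] = k·x_m/(k−1) = 9.3·9.29/8.3 = 10.4093.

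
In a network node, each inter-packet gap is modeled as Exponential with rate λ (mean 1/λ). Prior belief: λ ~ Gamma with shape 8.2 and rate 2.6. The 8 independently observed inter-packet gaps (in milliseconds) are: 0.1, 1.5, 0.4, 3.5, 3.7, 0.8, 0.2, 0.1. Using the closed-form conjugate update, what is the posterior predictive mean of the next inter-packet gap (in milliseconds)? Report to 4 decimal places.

0.8487

With a Gamma(shape α, rate β) prior on the exponential rate λ, the posterior after n observations with total T = Σxᵢ is Gamma(α+n, β+T).
Sum of observations T = 10.3 milliseconds; n = 8.
Posterior: Gamma(8.2+8, 2.6+10.3) = Gamma(16.2, 12.9).
The predictive distribution for the next observation is Lomax; its mean is β/(α−1) = 12.9/15.2 = 0.8487.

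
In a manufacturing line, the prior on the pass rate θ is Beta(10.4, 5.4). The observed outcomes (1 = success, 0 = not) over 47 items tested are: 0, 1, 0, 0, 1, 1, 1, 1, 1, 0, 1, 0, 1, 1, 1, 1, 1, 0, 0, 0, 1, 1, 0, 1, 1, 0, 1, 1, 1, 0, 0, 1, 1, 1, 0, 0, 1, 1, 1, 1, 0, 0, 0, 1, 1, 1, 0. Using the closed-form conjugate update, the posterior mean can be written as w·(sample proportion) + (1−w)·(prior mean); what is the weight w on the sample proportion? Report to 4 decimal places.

0.7484

The Beta prior is conjugate to a Binomial/Bernoulli likelihood; the update adds successes to α and failures to β.
Posterior mean = (α₀+k)/(α₀+β₀+n) = [n/(α₀+β₀+n)]·(k/n) + [(α₀+β₀)/(α₀+β₀+n)]·α₀/(α₀+β₀), so only n and the prior enter the weight.
The weight on the data is w = n/(α₀+β₀+n) = 47/(10.4+5.4+47) = 47/62.8 = 0.7484.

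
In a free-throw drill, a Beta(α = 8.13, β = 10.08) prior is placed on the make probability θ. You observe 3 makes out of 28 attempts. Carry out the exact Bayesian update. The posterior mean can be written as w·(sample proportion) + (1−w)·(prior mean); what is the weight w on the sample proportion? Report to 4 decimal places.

The Beta prior is conjugate to a Binomial/Bernoulli likelihood; the update adds successes to α and failures to β.
Posterior mean = (α₀+k)/(α₀+β₀+n) = [n/(α₀+β₀+n)]·(k/n) + [(α₀+β₀)/(α₀+β₀+n)]·α₀/(α₀+β₀), so only n and the prior enter the weight.
The weight on the data is w = n/(α₀+β₀+n) = 28/(8.13+10.08+28) = 28/46.21 = 0.6059.

0.6059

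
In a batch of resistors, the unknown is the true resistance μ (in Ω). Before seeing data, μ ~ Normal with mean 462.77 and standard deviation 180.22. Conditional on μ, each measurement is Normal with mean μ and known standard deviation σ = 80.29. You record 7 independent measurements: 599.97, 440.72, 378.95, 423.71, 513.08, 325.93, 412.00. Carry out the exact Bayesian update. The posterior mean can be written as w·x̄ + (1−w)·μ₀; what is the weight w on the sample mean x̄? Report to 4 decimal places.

0.9724

For Normal data with known variance σ², a Normal(μ₀, σ₀²) prior on μ is conjugate. Posterior precision = 1/σ₀² + n/σ²; posterior mean is the precision-weighted average of μ₀ and x̄.
σ₀² = 180.22² = 32479.2484, σ² = 80.29² = 6446.4841. Prior precision 1/σ₀² = 1/32479.2484; data precision n/σ² = 7/6446.4841.
w = (n/σ²)/(1/σ₀² + n/σ²) = n·σ₀²/(σ² + n·σ₀²) = 7·32479.2484/(6446.4841 + 7·32479.2484) = 227354.7388/233801.2229 = 0.9724.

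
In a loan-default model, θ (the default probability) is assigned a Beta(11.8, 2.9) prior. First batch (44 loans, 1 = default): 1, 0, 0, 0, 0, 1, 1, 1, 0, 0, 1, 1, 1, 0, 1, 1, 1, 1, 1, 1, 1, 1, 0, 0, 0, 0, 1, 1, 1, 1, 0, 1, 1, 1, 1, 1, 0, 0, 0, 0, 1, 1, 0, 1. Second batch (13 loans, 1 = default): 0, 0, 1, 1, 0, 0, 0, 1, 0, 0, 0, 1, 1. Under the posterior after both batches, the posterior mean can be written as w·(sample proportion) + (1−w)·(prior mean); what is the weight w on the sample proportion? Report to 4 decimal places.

The Beta prior is conjugate to a Binomial/Bernoulli likelihood; the update adds successes to α and failures to β.
Total number of loans: n = 44 + 13 = 57.
Posterior mean = (α₀+k)/(α₀+β₀+n) = [n/(α₀+β₀+n)]·(k/n) + [(α₀+β₀)/(α₀+β₀+n)]·α₀/(α₀+β₀), so only n and the prior enter the weight.
The weight on the data is w = n/(α₀+β₀+n) = 57/(11.8+2.9+57) = 57/71.7 = 0.7950.

0.7950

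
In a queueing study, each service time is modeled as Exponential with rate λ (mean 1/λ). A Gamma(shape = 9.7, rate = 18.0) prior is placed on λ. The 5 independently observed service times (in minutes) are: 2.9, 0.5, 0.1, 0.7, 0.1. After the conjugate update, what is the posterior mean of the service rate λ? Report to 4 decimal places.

With a Gamma(shape α, rate β) prior on the exponential rate λ, the posterior after n observations with total T = Σxᵢ is Gamma(α+n, β+T).
Sum of observations T = 4.3 minutes; n = 5.
Posterior: Gamma(9.7+5, 18.0+4.3) = Gamma(14.7, 22.3).
Posterior mean of λ = α/β = 14.7/22.3 = 0.6592.

0.6592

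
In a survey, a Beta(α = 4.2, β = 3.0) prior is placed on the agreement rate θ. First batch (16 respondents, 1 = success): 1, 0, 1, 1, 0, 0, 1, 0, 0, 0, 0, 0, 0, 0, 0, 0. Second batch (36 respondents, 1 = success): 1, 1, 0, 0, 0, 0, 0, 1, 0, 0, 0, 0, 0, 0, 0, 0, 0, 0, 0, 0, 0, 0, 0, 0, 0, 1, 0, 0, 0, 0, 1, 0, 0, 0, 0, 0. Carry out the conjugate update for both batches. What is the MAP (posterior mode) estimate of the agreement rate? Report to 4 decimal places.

0.2133

The Beta prior is conjugate to a Binomial/Bernoulli likelihood; the update adds successes to α and failures to β.
After batch 1: Beta(4.2+4, 3.0+12) = Beta(8.2, 15.0).
After batch 2: Beta(8.2+5, 15.0+31) = Beta(13.2, 46.0).
Mode of Beta(a,b) for a,b>1 is (a−1)/(a+b−2) = 12.2/57.2 = 0.2133.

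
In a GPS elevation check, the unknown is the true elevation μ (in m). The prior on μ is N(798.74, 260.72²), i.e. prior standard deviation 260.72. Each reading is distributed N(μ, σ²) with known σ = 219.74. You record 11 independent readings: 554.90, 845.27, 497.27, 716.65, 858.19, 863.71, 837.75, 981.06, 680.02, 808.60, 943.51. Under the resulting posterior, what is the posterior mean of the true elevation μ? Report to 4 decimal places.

For Normal data with known variance σ², a Normal(μ₀, σ₀²) prior on μ is conjugate. Posterior precision = 1/σ₀² + n/σ²; posterior mean is the precision-weighted average of μ₀ and x̄.
Σxᵢ = 554.90 + 845.27 + 497.27 + 716.65 + 858.19 + 863.71 + 837.75 + 981.06 + 680.02 + 808.60 + 943.51 = 8586.93, so n·x̄ = 8586.93.
σ₀² = 260.72² = 67974.9184, σ² = 219.74² = 48285.6676; σ² + n·σ₀² = 48285.6676 + 11·67974.9184 = 796009.77.
Posterior mean = (μ₀/σ₀² + n·x̄/σ²)/(1/σ₀² + n/σ²) = (σ²·μ₀ + σ₀²·n·x̄)/(σ² + n·σ₀²) = (48285.6676·798.74 + 67974.9184·8586.93)/796009.77 = 622263560.195336/796009.77 = 781.7285.

781.7285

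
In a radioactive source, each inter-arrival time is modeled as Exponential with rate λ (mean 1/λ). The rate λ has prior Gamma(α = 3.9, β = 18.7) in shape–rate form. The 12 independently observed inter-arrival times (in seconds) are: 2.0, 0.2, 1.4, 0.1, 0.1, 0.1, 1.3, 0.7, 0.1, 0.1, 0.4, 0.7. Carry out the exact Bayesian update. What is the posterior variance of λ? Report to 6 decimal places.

0.023703

With a Gamma(shape α, rate β) prior on the exponential rate λ, the posterior after n observations with total T = Σxᵢ is Gamma(α+n, β+T).
Sum of observations T = 7.2 seconds; n = 12.
Posterior: Gamma(3.9+12, 18.7+7.2) = Gamma(15.9, 25.9).
Var = α/β² = 0.023703.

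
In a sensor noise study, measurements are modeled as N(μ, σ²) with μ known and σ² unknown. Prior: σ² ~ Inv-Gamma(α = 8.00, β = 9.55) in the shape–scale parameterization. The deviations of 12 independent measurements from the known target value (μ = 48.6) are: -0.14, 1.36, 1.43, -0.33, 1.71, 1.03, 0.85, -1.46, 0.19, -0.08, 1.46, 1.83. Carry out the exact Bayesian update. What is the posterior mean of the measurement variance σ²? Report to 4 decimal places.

1.3648

With known mean μ and an Inverse-Gamma(α, β) prior on σ², the Normal likelihood is conjugate: posterior is Inv-Gamma(α + n/2, β + Σ(xᵢ−μ)²/2).
Σ(xᵢ−μ)² = (-0.14)² + (1.36)² + (1.43)² + (-0.33)² + (1.71)² + (1.03)² + (0.85)² + (-1.46)² + (0.19)² + (-0.08)² + (1.46)² + (1.83)² = 16.3851.
Posterior: Inv-Gamma(8.00 + 12/2, 9.55 + 16.3851/2) = Inv-Gamma(14.00, 17.74255).
E[σ²|data] = β/(α−1) = 17.74255/13.00 = 1.3648.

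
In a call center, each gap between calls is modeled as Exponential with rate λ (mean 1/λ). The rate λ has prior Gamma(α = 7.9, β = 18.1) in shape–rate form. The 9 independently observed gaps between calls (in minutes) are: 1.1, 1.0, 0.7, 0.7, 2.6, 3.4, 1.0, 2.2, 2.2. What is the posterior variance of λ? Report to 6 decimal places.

0.015519

With a Gamma(shape α, rate β) prior on the exponential rate λ, the posterior after n observations with total T = Σxᵢ is Gamma(α+n, β+T).
Sum of observations T = 14.9 minutes; n = 9.
Posterior: Gamma(7.9+9, 18.1+14.9) = Gamma(16.9, 33.0).
Var = α/β² = 0.015519.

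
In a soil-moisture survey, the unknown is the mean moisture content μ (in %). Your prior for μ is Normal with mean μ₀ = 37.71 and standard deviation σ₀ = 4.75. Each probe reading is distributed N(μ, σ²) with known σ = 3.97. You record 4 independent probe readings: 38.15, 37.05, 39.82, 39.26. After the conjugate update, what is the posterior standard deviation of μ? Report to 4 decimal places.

For Normal data with known variance σ², a Normal(μ₀, σ₀²) prior on μ is conjugate. Posterior precision = 1/σ₀² + n/σ²; posterior mean is the precision-weighted average of μ₀ and x̄.
σ₀² = 4.75² = 22.5625, σ² = 3.97² = 15.7609; σ² + n·σ₀² = 15.7609 + 4·22.5625 = 106.0109.
Posterior precision = 1/σ₀² + n/σ² = 1/22.5625 + 4/15.7609 = (σ² + n·σ₀²)/(σ₀²σ²) = 106.0109/(22.5625·15.7609); posterior variance σₙ² = σ₀²σ²/(σ² + n·σ₀²) = 22.5625·15.7609/106.0109 = 3.354422.
Posterior SD = √σₙ² = √(22.5625·15.7609/106.0109) = 1.8315.

1.8315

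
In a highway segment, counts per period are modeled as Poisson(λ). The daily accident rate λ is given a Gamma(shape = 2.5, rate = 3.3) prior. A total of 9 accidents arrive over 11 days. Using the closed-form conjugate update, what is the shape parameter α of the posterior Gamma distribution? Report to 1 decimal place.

With a Gamma(shape α, rate β) prior, the Poisson likelihood is conjugate: the posterior is Gamma(α + ΣXᵢ, β + n).
Posterior: Gamma(α+S, β+n) = Gamma(2.5+9, 3.3+11) = Gamma(11.5, 14.3).
Posterior α = 11.5.

11.5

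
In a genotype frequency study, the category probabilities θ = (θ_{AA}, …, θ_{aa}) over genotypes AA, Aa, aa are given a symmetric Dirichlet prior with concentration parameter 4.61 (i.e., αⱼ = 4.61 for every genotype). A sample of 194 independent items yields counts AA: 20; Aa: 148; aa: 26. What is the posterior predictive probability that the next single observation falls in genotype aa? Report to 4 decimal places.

The Dirichlet prior is conjugate to the Multinomial likelihood: each posterior αⱼ = prior αⱼ + observed count nⱼ.
Posterior concentration: (24.61, 152.61, 30.61), total = 207.83.
P(next = aa | data) = α_{aa}/Σα = 0.1473.

0.1473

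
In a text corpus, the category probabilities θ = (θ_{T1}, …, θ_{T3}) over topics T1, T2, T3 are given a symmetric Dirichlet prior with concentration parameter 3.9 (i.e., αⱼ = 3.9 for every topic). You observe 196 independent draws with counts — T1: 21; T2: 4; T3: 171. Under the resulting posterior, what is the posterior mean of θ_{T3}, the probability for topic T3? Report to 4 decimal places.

The Dirichlet prior is conjugate to the Multinomial likelihood: each posterior αⱼ = prior αⱼ + observed count nⱼ.
Posterior concentration: (24.9, 7.9, 174.9), total = 207.7.
E[θ_{T3}|data] = α_{T3}/Σα = 174.9/207.7 = 0.8421.

0.8421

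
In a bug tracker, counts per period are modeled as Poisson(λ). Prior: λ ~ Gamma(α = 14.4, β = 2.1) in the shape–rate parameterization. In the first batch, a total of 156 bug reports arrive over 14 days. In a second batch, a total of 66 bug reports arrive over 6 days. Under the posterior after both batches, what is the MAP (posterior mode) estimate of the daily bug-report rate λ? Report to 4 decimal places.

10.6516

With a Gamma(shape α, rate β) prior, the Poisson likelihood is conjugate: the posterior is Gamma(α + ΣXᵢ, β + n).
After batch 1: Gamma(α+S, β+n) = Gamma(14.4+156, 2.1+14) = Gamma(170.4, 16.1).
After batch 2: Gamma(α+S, β+n) = Gamma(170.4+66, 16.1+6) = Gamma(236.4, 22.1).
Mode of Gamma(α,β) for α≥1 is (α−1)/β = 235.4/22.1 = 10.6516.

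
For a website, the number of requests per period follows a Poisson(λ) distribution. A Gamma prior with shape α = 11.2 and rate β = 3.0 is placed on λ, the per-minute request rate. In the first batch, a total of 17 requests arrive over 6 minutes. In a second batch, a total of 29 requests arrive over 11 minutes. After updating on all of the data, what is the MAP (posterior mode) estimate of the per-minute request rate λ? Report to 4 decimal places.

With a Gamma(shape α, rate β) prior, the Poisson likelihood is conjugate: the posterior is Gamma(α + ΣXᵢ, β + n).
After batch 1: Gamma(α+S, β+n) = Gamma(11.2+17, 3.0+6) = Gamma(28.2, 9.0).
After batch 2: Gamma(α+S, β+n) = Gamma(28.2+29, 9.0+11) = Gamma(57.2, 20.0).
Mode of Gamma(α,β) for α≥1 is (α−1)/β = 56.2/20.0 = 2.8100.

2.8100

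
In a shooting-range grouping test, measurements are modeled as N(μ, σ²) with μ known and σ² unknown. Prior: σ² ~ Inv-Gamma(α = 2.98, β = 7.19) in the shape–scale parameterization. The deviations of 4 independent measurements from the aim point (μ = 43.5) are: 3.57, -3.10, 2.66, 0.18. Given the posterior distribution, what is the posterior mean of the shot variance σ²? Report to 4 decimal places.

With known mean μ and an Inverse-Gamma(α, β) prior on σ², the Normal likelihood is conjugate: posterior is Inv-Gamma(α + n/2, β + Σ(xᵢ−μ)²/2).
Σ(xᵢ−μ)² = (3.57)² + (-3.10)² + (2.66)² + (0.18)² = 29.4629.
Posterior: Inv-Gamma(2.98 + 4/2, 7.19 + 29.4629/2) = Inv-Gamma(4.98, 21.92145).
E[σ²|data] = β/(α−1) = 21.92145/3.98 = 5.5079.

5.5079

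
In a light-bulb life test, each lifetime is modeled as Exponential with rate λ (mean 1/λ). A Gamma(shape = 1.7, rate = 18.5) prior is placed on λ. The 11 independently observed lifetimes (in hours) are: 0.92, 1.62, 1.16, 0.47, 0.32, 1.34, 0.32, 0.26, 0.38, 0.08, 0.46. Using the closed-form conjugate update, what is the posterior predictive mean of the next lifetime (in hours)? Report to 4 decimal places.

2.2077

With a Gamma(shape α, rate β) prior on the exponential rate λ, the posterior after n observations with total T = Σxᵢ is Gamma(α+n, β+T).
Sum of observations T = 7.33 hours; n = 11.
Posterior: Gamma(1.7+11, 18.5+7.33) = Gamma(12.7, 25.83).
The predictive distribution for the next observation is Lomax; its mean is β/(α−1) = 25.83/11.7 = 2.2077.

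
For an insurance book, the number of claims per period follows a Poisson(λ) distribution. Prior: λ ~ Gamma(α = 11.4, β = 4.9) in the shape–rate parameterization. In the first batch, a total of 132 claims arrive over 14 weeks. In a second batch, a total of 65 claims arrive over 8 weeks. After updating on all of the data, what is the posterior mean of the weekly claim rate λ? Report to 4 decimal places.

With a Gamma(shape α, rate β) prior, the Poisson likelihood is conjugate: the posterior is Gamma(α + ΣXᵢ, β + n).
After batch 1: Gamma(α+S, β+n) = Gamma(11.4+132, 4.9+14) = Gamma(143.4, 18.9).
After batch 2: Gamma(α+S, β+n) = Gamma(143.4+65, 18.9+8) = Gamma(208.4, 26.9).
Posterior mean = α/β = 208.4/26.9 = 7.7472.

7.7472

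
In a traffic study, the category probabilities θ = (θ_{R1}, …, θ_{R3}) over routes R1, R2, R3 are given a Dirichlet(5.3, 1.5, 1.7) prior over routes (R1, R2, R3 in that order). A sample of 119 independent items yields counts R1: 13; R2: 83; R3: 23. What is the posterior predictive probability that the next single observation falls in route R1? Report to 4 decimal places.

0.1435

The Dirichlet prior is conjugate to the Multinomial likelihood: each posterior αⱼ = prior αⱼ + observed count nⱼ.
Posterior concentration: (18.3, 84.5, 24.7), total = 127.5.
P(next = R1 | data) = α_{R1}/Σα = 0.1435.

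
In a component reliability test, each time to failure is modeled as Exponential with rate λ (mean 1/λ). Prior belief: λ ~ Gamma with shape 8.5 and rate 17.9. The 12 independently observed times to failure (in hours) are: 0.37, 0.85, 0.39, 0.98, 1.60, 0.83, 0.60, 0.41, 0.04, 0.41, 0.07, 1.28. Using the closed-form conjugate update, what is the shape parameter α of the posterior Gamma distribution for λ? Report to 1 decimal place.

20.5

With a Gamma(shape α, rate β) prior on the exponential rate λ, the posterior after n observations with total T = Σxᵢ is Gamma(α+n, β+T).
Sum of observations T = 7.83 hours; n = 12.
Posterior: Gamma(8.5+12, 17.9+7.83) = Gamma(20.5, 25.73).
Posterior α = 20.5.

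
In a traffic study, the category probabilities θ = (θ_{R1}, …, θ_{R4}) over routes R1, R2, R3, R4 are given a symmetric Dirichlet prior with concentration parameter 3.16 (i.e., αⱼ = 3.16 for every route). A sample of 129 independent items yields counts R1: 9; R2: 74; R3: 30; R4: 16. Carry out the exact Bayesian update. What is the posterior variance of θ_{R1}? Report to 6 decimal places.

The Dirichlet prior is conjugate to the Multinomial likelihood: each posterior αⱼ = prior αⱼ + observed count nⱼ.
Posterior concentration: (12.16, 77.16, 33.16, 19.16), total = 141.64.
Var[θ_j] = α_j(Σα−α_j)/((Σα)²(Σα+1)) = 12.16·129.48/(141.64²·142.64) = 0.000550.

0.000550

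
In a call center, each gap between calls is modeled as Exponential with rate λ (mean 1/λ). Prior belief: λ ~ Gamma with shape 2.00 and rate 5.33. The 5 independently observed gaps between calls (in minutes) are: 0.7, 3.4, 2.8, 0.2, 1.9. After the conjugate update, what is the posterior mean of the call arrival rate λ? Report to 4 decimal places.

0.4885

With a Gamma(shape α, rate β) prior on the exponential rate λ, the posterior after n observations with total T = Σxᵢ is Gamma(α+n, β+T).
Sum of observations T = 9.0 minutes; n = 5.
Posterior: Gamma(2.00+5, 5.33+9.0) = Gamma(7.00, 14.33).
Posterior mean of λ = α/β = 7.00/14.33 = 0.4885.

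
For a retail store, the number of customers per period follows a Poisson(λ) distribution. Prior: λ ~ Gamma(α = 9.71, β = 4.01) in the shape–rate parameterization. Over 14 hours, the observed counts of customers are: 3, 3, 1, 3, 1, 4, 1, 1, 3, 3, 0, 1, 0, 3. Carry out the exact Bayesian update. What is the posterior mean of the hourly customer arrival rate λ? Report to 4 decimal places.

With a Gamma(shape α, rate β) prior, the Poisson likelihood is conjugate: the posterior is Gamma(α + ΣXᵢ, β + n).
Sum of counts S = 27 over n = 14 hours.
Posterior: Gamma(α+S, β+n) = Gamma(9.71+27, 4.01+14) = Gamma(36.71, 18.01).
Posterior mean = α/β = 36.71/18.01 = 2.0383.

2.0383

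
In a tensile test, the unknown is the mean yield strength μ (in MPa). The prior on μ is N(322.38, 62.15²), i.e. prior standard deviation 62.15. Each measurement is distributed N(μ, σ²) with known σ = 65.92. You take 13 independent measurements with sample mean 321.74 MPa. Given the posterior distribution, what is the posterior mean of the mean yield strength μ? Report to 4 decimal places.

321.7910

For Normal data with known variance σ², a Normal(μ₀, σ₀²) prior on μ is conjugate. Posterior precision = 1/σ₀² + n/σ²; posterior mean is the precision-weighted average of μ₀ and x̄.
n·x̄ = 13·321.74 = 4182.62.
σ₀² = 62.15² = 3862.6225, σ² = 65.92² = 4345.4464; σ² + n·σ₀² = 4345.4464 + 13·3862.6225 = 54559.5389.
Posterior mean = (μ₀/σ₀² + n·x̄/σ²)/(1/σ₀² + n/σ²) = (σ²·μ₀ + σ₀²·n·x̄)/(σ² + n·σ₀²) = (4345.4464·322.38 + 3862.6225·4182.62)/54559.5389 = 17556767.131382/54559.5389 = 321.7910.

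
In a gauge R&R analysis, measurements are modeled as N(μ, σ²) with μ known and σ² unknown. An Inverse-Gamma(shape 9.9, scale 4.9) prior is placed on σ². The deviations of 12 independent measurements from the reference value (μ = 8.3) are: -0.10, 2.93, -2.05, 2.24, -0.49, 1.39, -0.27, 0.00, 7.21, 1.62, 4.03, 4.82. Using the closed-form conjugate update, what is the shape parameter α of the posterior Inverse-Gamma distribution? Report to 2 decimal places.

15.90

With known mean μ and an Inverse-Gamma(α, β) prior on σ², the Normal likelihood is conjugate: posterior is Inv-Gamma(α + n/2, β + Σ(xᵢ−μ)²/2).
Σ(xᵢ−μ)² = (-0.10)² + (2.93)² + (-2.05)² + (2.24)² + (-0.49)² + (1.39)² + (-0.27)² + (0.00)² + (7.21)² + (1.62)² + (4.03)² + (4.82)² = 114.1419.
Posterior: Inv-Gamma(9.9 + 12/2, 4.9 + 114.1419/2) = Inv-Gamma(15.90, 61.97095).
Posterior α = 15.90.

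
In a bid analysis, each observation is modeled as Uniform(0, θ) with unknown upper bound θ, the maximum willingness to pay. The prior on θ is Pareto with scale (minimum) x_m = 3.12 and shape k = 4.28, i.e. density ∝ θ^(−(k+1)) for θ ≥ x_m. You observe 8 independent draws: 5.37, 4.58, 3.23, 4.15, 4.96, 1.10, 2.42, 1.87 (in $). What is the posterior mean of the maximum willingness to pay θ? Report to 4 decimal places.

A Pareto(scale x_m, shape k) prior on the upper bound θ of Uniform(0, θ) is conjugate: posterior is Pareto(max(x_m, max xᵢ), k + n).
Sample maximum = 5.37; prior scale x_m = 3.12 → posterior scale = max = 5.37.
Posterior shape = 4.28 + 8 = 12.28.
E[θ|data] = k·x_m/(k−1) = 12.28·5.37/11.28 = 5.8461.

5.8461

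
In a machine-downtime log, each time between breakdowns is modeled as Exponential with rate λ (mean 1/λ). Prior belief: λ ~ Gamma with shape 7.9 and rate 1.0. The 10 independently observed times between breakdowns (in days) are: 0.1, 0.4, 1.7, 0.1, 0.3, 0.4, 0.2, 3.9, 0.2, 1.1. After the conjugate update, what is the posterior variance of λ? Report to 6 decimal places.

With a Gamma(shape α, rate β) prior on the exponential rate λ, the posterior after n observations with total T = Σxᵢ is Gamma(α+n, β+T).
Sum of observations T = 8.4 days; n = 10.
Posterior: Gamma(7.9+10, 1.0+8.4) = Gamma(17.9, 9.4).
Var = α/β² = 0.202580.

0.202580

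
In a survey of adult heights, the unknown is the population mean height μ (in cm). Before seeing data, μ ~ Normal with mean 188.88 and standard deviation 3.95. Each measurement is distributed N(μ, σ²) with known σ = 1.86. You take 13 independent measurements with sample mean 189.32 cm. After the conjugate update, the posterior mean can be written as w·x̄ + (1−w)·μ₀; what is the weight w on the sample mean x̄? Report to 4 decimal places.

For Normal data with known variance σ², a Normal(μ₀, σ₀²) prior on μ is conjugate. Posterior precision = 1/σ₀² + n/σ²; posterior mean is the precision-weighted average of μ₀ and x̄.
σ₀² = 3.95² = 15.6025, σ² = 1.86² = 3.4596. Prior precision 1/σ₀² = 1/15.6025; data precision n/σ² = 13/3.4596.
w = (n/σ²)/(1/σ₀² + n/σ²) = n·σ₀²/(σ² + n·σ₀²) = 13·15.6025/(3.4596 + 13·15.6025) = 202.8325/206.2921 = 0.9832.

0.9832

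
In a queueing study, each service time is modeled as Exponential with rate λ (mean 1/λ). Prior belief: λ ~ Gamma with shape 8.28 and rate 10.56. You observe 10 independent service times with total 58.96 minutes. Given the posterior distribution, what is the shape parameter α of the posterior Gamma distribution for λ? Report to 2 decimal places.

18.28

With a Gamma(shape α, rate β) prior on the exponential rate λ, the posterior after n observations with total T = Σxᵢ is Gamma(α+n, β+T).
Posterior: Gamma(8.28+10, 10.56+58.96) = Gamma(18.28, 69.52).
Posterior α = 18.28.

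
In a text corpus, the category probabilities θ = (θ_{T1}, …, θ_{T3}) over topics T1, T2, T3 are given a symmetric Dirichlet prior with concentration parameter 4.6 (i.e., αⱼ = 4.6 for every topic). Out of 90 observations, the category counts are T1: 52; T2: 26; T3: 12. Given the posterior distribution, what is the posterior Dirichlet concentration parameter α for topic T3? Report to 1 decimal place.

The Dirichlet prior is conjugate to the Multinomial likelihood: each posterior αⱼ = prior αⱼ + observed count nⱼ.
Posterior concentration: (56.6, 30.6, 16.6), total = 103.8.
α_{T3} = 4.6 + 12 = 16.6.

16.6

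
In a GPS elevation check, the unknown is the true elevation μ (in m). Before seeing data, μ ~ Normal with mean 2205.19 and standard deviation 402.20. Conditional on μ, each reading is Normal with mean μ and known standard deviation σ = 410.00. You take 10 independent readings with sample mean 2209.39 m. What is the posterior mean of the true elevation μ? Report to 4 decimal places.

For Normal data with known variance σ², a Normal(μ₀, σ₀²) prior on μ is conjugate. Posterior precision = 1/σ₀² + n/σ²; posterior mean is the precision-weighted average of μ₀ and x̄.
n·x̄ = 10·2209.39 = 22093.9.
σ₀² = 402.20² = 161764.84, σ² = 410.00² = 168100; σ² + n·σ₀² = 168100 + 10·161764.84 = 1785748.4.
Posterior mean = (μ₀/σ₀² + n·x̄/σ²)/(1/σ₀² + n/σ²) = (σ²·μ₀ + σ₀²·n·x̄)/(σ² + n·σ₀²) = (168100·2205.19 + 161764.84·22093.9)/1785748.4 = 3944708637.476/1785748.4 = 2208.9946.

2208.9946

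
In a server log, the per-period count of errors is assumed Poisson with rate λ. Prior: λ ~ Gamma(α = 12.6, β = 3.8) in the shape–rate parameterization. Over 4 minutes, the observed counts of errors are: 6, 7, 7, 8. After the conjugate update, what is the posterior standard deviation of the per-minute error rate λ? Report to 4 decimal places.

0.8169

With a Gamma(shape α, rate β) prior, the Poisson likelihood is conjugate: the posterior is Gamma(α + ΣXᵢ, β + n).
Sum of counts S = 28 over n = 4 minutes.
Posterior: Gamma(α+S, β+n) = Gamma(12.6+28, 3.8+4) = Gamma(40.6, 7.8).
SD = √α/β = √40.6/7.8 = 0.8169.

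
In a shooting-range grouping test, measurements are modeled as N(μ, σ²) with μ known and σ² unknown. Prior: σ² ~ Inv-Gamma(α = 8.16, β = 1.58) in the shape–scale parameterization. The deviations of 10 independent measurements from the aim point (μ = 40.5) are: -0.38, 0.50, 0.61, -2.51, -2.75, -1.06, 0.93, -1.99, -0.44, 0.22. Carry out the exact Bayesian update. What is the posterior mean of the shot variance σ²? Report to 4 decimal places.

0.9860

With known mean μ and an Inverse-Gamma(α, β) prior on σ², the Normal likelihood is conjugate: posterior is Inv-Gamma(α + n/2, β + Σ(xᵢ−μ)²/2).
Σ(xᵢ−μ)² = (-0.38)² + (0.50)² + (0.61)² + (-2.51)² + (-2.75)² + (-1.06)² + (0.93)² + (-1.99)² + (-0.44)² + (0.22)² = 20.8197.
Posterior: Inv-Gamma(8.16 + 10/2, 1.58 + 20.8197/2) = Inv-Gamma(13.16, 11.98985).
E[σ²|data] = β/(α−1) = 11.98985/12.16 = 0.9860.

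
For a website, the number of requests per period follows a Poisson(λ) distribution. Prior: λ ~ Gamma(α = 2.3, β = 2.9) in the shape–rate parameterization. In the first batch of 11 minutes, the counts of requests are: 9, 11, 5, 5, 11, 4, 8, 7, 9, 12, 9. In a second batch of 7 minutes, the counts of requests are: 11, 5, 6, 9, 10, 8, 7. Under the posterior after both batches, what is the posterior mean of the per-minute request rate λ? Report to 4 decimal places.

7.0957

With a Gamma(shape α, rate β) prior, the Poisson likelihood is conjugate: the posterior is Gamma(α + ΣXᵢ, β + n).
Batch 1: sum of counts S = 90 over n = 11 minutes.
After batch 1: Gamma(α+S, β+n) = Gamma(2.3+90, 2.9+11) = Gamma(92.3, 13.9).
Batch 2: sum of counts S = 56 over n = 7 minutes.
After batch 2: Gamma(α+S, β+n) = Gamma(92.3+56, 13.9+7) = Gamma(148.3, 20.9).
Posterior mean = α/β = 148.3/20.9 = 7.0957.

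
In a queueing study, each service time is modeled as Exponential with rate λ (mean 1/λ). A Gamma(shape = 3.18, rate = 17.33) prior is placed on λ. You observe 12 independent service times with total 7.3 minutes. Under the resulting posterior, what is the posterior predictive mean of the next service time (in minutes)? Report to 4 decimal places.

With a Gamma(shape α, rate β) prior on the exponential rate λ, the posterior after n observations with total T = Σxᵢ is Gamma(α+n, β+T).
Posterior: Gamma(3.18+12, 17.33+7.3) = Gamma(15.18, 24.63).
The predictive distribution for the next observation is Lomax; its mean is β/(α−1) = 24.63/14.18 = 1.7370.

1.7370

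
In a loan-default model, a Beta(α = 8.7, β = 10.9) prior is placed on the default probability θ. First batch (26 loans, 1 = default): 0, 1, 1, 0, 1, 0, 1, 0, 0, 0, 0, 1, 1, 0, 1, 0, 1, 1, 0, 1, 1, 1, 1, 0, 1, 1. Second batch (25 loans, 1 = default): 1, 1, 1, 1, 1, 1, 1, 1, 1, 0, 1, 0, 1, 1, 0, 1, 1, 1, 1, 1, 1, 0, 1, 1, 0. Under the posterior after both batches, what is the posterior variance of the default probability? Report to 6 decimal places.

The Beta prior is conjugate to a Binomial/Bernoulli likelihood; the update adds successes to α and failures to β.
After batch 1: Beta(8.7+15, 10.9+11) = Beta(23.7, 21.9).
After batch 2: Beta(23.7+20, 21.9+5) = Beta(43.7, 26.9).
Var = αβ/((α+β)²(α+β+1)) = 43.7·26.9/(70.6²·71.6) = 0.003294.

0.003294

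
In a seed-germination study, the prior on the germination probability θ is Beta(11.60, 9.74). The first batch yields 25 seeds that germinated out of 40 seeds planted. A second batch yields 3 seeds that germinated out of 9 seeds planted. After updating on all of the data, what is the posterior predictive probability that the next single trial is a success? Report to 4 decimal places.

The Beta prior is conjugate to a Binomial/Bernoulli likelihood; the update adds successes to α and failures to β.
After batch 1: Beta(11.60+25, 9.74+15) = Beta(36.60, 24.74).
After batch 2: Beta(36.60+3, 24.74+6) = Beta(39.60, 30.74).
For a single future Bernoulli trial, P(success | data) = α/(α+β) = 0.5630.

0.5630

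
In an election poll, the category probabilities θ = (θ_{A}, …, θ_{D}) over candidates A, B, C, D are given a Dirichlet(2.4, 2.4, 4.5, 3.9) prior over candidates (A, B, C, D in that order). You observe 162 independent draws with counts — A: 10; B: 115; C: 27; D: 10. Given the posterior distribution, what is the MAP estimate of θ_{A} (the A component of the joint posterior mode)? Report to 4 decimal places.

0.0666

The Dirichlet prior is conjugate to the Multinomial likelihood: each posterior αⱼ = prior αⱼ + observed count nⱼ.
Posterior concentration: (12.4, 117.4, 31.5, 13.9), total = 175.2.
Joint mode component: (α_{A}−1)/(Σα−K) = 11.4/171.2 = 0.0666.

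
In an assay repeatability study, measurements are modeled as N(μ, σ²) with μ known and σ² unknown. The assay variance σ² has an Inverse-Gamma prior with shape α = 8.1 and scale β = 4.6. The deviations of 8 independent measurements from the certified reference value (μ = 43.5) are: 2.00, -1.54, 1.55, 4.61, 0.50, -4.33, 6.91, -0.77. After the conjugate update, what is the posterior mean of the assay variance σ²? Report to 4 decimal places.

With known mean μ and an Inverse-Gamma(α, β) prior on σ², the Normal likelihood is conjugate: posterior is Inv-Gamma(α + n/2, β + Σ(xᵢ−μ)²/2).
Σ(xᵢ−μ)² = (2.00)² + (-1.54)² + (1.55)² + (4.61)² + (0.50)² + (-4.33)² + (6.91)² + (-0.77)² = 97.3661.
Posterior: Inv-Gamma(8.1 + 8/2, 4.6 + 97.3661/2) = Inv-Gamma(12.10, 53.28305).
E[σ²|data] = β/(α−1) = 53.28305/11.10 = 4.8003.

4.8003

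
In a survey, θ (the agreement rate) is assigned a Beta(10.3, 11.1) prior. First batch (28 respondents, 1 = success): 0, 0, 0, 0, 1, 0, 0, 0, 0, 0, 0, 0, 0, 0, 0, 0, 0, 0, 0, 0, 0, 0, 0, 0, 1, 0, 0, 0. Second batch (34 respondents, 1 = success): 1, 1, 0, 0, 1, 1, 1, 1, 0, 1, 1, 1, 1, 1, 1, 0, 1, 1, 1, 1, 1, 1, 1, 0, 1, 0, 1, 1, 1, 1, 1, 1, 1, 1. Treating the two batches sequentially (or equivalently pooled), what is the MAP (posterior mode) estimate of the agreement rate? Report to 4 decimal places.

0.4828

The Beta prior is conjugate to a Binomial/Bernoulli likelihood; the update adds successes to α and failures to β.
After batch 1: Beta(10.3+2, 11.1+26) = Beta(12.3, 37.1).
After batch 2: Beta(12.3+28, 37.1+6) = Beta(40.3, 43.1).
Mode of Beta(a,b) for a,b>1 is (a−1)/(a+b−2) = 39.3/81.4 = 0.4828.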